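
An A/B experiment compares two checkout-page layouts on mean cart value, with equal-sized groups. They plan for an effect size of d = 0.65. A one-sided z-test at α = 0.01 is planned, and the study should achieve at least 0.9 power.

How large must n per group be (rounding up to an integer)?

n = 62 per group

Set Φ(δ − 2.326) = 0.9; then δ − 2.326 = Φ⁻¹(0.9) = 1.282, giving δ = 3.608.
δ = d·√(n/2) ⇒ n = 2(δ/d)² = 2 × (3.608 / 0.65)² = 61.62.
Rounding up, n = 62 per group.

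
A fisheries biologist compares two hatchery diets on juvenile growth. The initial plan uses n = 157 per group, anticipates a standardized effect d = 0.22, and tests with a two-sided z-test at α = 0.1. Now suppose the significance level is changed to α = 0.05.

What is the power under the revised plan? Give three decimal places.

Power ≈ 0.496

δ = d·√(n/2) = 0.22 × √(157/2) = 1.9492 (unchanged). New critical value: z_{0.025} = 1.960.
Revised power = Φ(δ − 1.960) + Φ(−δ − 1.960) = Φ(-0.011) + Φ(-3.909) = 0.4957 + 0.0000 = 0.4958.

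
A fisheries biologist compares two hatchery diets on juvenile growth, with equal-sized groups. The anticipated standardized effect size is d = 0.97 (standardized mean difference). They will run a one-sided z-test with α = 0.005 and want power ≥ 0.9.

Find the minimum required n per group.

n = 32 per group

Set Φ(δ − 2.576) = 0.9; then δ − 2.576 = Φ⁻¹(0.9) = 1.282, giving δ = 3.857.
δ = d·√(n/2) ⇒ n = 2(δ/d)² = 2 × (3.857 / 0.97)² = 31.63.
Round up to the next whole unit.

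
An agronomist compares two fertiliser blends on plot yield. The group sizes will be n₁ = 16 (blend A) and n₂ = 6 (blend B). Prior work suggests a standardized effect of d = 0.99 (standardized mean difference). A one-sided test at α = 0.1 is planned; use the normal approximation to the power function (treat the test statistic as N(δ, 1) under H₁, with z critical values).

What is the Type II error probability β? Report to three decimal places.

Noncentrality parameter: δ = d / √(1/n₁ + 1/n₂) = 0.99 / √(1/16 + 1/6) = 2.0680
One-sided α = 0.1 → critical value z_{0.1} = 1.282.
Power = Φ(δ − 1.282) = Φ(0.786) = 0.7842.
Type II error: β = 1 − power = 1 − 0.7842 = 0.2158.

β ≈ 0.216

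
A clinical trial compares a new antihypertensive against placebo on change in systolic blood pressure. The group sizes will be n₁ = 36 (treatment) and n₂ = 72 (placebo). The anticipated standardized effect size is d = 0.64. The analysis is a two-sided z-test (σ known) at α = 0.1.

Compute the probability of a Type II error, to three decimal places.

Noncentrality parameter: δ = d / √(1/n₁ + 1/n₂) = 0.64 / √(1/36 + 1/72) = 3.1353
Critical value for a two-sided test at α = 0.1: z_{α/2} = 1.645.
Power = Φ(δ − 1.645) + Φ(−δ − 1.645) = Φ(1.490) + Φ(-4.780) = 0.9320 + 0.0000 = 0.9320.
Type II error: β = 1 − power = 1 − 0.9320 = 0.0680.

β ≈ 0.068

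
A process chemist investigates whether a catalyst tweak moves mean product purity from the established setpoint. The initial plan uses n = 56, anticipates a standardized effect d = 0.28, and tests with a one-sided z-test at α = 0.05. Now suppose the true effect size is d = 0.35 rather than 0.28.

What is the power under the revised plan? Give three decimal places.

Power ≈ 0.835

With d = 0.35: δ = d·√n = 0.35 × √56 = 2.6192. Critical value z_{0.05} = 1.645.
Revised power = Φ(δ − 1.645) = Φ(0.974) = 0.8350.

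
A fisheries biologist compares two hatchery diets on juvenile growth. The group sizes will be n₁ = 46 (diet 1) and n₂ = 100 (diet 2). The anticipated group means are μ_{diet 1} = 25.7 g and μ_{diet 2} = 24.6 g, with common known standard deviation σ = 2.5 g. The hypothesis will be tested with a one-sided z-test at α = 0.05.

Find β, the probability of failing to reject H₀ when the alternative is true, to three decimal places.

β ≈ 0.205

Standardized effect: d = |μ_{diet 1} − μ_{diet 2}| / σ = |25.7 − 24.6| / 2.5 = 0.4400
Noncentrality parameter: λ = d / √(1/n₁ + 1/n₂) = 0.4400 / √(1/46 + 1/100) = 2.4698
One-sided α = 0.05 → critical value z_{0.05} = 1.645.
Power = P(Z > 1.645 − λ) = Φ(0.825) = 0.7953.
Type II error: β = 1 − power = 1 − 0.7953 = 0.2047.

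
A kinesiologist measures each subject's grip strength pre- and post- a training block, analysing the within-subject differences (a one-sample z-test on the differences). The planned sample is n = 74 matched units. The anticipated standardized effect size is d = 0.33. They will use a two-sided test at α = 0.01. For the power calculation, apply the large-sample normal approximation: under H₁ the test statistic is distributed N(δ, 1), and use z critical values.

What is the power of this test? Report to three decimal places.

Power ≈ 0.604

Noncentrality parameter: δ = d·√n = 0.33 × √74 = 2.8388
Two-sided α = 0.01 → critical value z_{0.005} = 2.576.
Power = Φ(δ − 2.576) + Φ(−δ − 2.576) = Φ(0.263) + Φ(-5.415) = 0.6037 + 0.0000 = 0.6037.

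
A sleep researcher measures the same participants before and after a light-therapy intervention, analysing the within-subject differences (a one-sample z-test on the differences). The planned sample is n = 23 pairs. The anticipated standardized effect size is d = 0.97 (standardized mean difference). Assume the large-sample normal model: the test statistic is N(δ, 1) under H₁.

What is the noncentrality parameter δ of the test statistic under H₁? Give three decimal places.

δ = d·√n = 0.97 × √23 = 4.6520

δ ≈ 4.652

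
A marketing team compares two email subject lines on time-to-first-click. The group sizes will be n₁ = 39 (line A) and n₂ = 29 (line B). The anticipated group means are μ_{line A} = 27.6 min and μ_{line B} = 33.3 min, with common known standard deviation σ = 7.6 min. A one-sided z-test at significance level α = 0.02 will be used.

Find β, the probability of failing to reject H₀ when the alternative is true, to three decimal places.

β ≈ 0.157

Standardized effect: d = |μ_{line A} − μ_{line B}| / σ = |27.6 − 33.3| / 7.6 = 0.7500
Noncentrality parameter: δ = d / √(1/n₁ + 1/n₂) = 0.7500 / √(1/39 + 1/29) = 3.0587
Critical value for a one-sided test at α = 0.02: z_α = 2.054.
Power = P(Z > 2.054 − δ) = Φ(1.005) = 0.8425.
Type II error: β = 1 − power = 1 − 0.8425 = 0.1575.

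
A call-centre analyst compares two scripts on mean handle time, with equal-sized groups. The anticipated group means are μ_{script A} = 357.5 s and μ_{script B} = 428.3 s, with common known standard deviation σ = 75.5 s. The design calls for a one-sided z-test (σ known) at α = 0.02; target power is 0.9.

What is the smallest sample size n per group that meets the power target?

n = 26 per group

Standardized effect: d = |μ_{script A} − μ_{script B}| / σ = |357.5 − 428.3| / 75.5 = 0.9377
Set Φ(δ − 2.054) = 0.9; then δ − 2.054 = Φ⁻¹(0.9) = 1.282, giving δ = 3.335.
δ = d·√(n/2) ⇒ n = 2(δ/d)² = 2 × (3.335 / 0.9377)² = 25.30.
Rounding up, n = 26 per group.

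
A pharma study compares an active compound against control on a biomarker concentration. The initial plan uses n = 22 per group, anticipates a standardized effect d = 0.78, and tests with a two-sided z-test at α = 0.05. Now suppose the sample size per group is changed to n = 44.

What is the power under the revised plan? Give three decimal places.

With n = 44 per group: δ = d·√(n/2) = 0.78 × √(44/2) = 3.6585. Critical value z_{0.025} = 1.960.
Revised power = Φ(δ − 1.960) + Φ(−δ − 1.960) = Φ(1.699) + Φ(-5.618) = 0.9553 + 0.0000 = 0.9553.

Power ≈ 0.955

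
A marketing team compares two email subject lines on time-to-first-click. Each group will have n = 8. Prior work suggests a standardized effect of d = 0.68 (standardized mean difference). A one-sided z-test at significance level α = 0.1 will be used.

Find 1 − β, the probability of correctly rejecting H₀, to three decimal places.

Noncentrality parameter: δ = d·√(n/2) = 0.68 × √(8/2) = 1.3600
One-sided α = 0.1 → critical value z_{0.1} = 1.282.
Power = P(Z > 1.282 − δ) = Φ(0.078) = 0.5313.

Power ≈ 0.531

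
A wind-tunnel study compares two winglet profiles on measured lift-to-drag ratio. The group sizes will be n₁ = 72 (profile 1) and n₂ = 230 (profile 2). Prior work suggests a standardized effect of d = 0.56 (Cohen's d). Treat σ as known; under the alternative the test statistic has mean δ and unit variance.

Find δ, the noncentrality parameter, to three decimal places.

δ ≈ 4.147

δ = d / √(1/n₁ + 1/n₂) = 0.56 / √(1/72 + 1/230) = 4.1468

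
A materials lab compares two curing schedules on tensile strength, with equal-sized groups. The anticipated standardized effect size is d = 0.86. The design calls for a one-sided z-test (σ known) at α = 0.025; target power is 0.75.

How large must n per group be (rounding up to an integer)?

For power 0.75 need Φ(δ − z_{0.025}) = 0.75, so δ = z_{0.025} + z_{0.25} = 1.960 + 0.674 = 2.634.
δ = d·√(n/2) ⇒ n = 2(δ/d)² = 2 × (2.634 / 0.86)² = 18.77.
Rounding up, n = 19 per group.

n = 19 per group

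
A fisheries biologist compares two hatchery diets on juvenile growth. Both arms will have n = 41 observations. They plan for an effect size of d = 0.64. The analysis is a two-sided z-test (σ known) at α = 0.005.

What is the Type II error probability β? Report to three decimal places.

Noncentrality parameter: δ = d·√(n/2) = 0.64 × √(41/2) = 2.8977
Two-sided α = 0.005 → critical value z_{0.0025} = 2.807.
Power = Φ(δ − 2.807) + Φ(−δ − 2.807) = Φ(0.091) + Φ(-5.705) = 0.5361 + 0.0000 = 0.5361.
Type II error: β = 1 − power = 1 − 0.5361 = 0.4639.

β ≈ 0.464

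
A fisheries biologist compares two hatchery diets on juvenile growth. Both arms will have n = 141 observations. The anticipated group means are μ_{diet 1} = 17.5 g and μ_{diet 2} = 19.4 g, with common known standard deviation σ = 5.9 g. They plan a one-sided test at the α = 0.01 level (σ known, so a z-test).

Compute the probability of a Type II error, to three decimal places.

Standardized effect: d = |μ_{diet 1} − μ_{diet 2}| / σ = |17.5 − 19.4| / 5.9 = 0.3220
Noncentrality parameter: δ = d·√(n/2) = 0.3220 × √(141/2) = 2.7039
One-sided α = 0.01 → critical value z_{0.01} = 2.326.
Power = Φ(δ − 2.326) = Φ(0.378) = 0.6471.
Type II error: β = 1 − power = 1 − 0.6471 = 0.3529.

β ≈ 0.353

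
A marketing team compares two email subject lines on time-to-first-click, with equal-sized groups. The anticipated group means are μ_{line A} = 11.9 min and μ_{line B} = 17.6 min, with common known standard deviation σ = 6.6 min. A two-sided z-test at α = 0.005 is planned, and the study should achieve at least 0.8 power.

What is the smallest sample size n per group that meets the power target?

Standardized effect: d = |μ_{line A} − μ_{line B}| / σ = |11.9 − 17.6| / 6.6 = 0.8636
For power 0.8 need Φ(δ − z_{0.0025}) = 0.8, so δ = z_{0.0025} + z_{0.20} = 2.807 + 0.842 = 3.649.
(For δ > 0 the lower-tail rejection region contributes negligibly to power, so the one-term inversion is standard.)
δ = d·√(n/2) ⇒ n = 2(δ/d)² = 2 × (3.649 / 0.8636)² = 35.70.
Round up to the next whole unit.

n = 36 per group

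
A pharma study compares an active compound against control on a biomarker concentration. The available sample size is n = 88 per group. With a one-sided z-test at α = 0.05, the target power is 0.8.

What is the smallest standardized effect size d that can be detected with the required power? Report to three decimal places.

Required noncentrality: δ = z_{0.05} + z_{0.20} = 1.645 + 0.842 = 2.486.
δ = d·√(n/2) ⇒ d = δ/√(n/2) = 2.486/√(88/2) = 0.3749.

d ≈ 0.375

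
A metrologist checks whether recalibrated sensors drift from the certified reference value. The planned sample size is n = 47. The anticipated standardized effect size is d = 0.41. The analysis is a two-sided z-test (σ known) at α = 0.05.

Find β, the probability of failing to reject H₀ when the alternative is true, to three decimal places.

Noncentrality parameter: δ = d·√n = 0.41 × √47 = 2.8108
Two-sided α = 0.05 → critical value z_{0.025} = 1.960.
Power = Φ(δ − 1.960) + Φ(−δ − 1.960) = Φ(0.851) + Φ(-4.771) = 0.8026 + 0.0000 = 0.8026.
Type II error: β = 1 − power = 1 − 0.8026 = 0.1974.

β ≈ 0.197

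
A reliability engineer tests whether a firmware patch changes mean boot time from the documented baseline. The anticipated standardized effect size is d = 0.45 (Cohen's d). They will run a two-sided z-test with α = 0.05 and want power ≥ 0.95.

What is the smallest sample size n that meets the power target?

n = 65

Set Φ(δ − 1.960) = 0.95; then δ − 1.960 = Φ⁻¹(0.95) = 1.645, giving δ = 3.605.
(For δ > 0 the lower-tail rejection region contributes negligibly to power, so the one-term inversion is standard.)
δ = d·√n ⇒ n = (δ/d)² = (3.605 / 0.45)² = 64.17.
Round up to the next whole unit.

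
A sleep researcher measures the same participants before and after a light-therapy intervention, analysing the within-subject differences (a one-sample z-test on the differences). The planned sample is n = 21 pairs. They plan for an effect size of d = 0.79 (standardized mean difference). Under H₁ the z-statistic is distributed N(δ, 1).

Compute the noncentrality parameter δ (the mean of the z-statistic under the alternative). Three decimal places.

δ = d·√n = 0.79 × √21 = 3.6202

δ ≈ 3.620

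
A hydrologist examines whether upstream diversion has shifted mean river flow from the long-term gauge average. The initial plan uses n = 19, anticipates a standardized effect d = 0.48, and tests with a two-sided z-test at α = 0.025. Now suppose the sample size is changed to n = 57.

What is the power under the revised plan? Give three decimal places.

With n = 57: δ = d·√n = 0.48 × √57 = 3.6239. Critical value z_{0.0125} = 2.241.
Revised power = Φ(δ − 2.241) + Φ(−δ − 2.241) = Φ(1.383) + Φ(-5.865) = 0.9166 + 0.0000 = 0.9166.

Power ≈ 0.917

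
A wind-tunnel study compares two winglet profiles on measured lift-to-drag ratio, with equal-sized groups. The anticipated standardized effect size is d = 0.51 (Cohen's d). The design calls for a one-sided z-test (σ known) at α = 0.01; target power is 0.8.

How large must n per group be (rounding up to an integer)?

For power 0.8 need Φ(δ − z_{0.01}) = 0.8, so δ = z_{0.01} + z_{0.20} = 2.326 + 0.842 = 3.168.
δ = d·√(n/2) ⇒ n = 2(δ/d)² = 2 × (3.168 / 0.51)² = 77.17.
Rounding up, n = 78 per group.

n = 78 per group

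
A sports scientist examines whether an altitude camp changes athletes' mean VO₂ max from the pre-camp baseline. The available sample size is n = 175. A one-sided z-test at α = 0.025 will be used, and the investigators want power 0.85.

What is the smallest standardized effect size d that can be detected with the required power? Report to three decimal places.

Required noncentrality: δ = z_{0.025} + z_{0.15} = 1.960 + 1.036 = 2.996.
δ = d·√n ⇒ d = δ/√n = 2.996/√175 = 0.2265.

d ≈ 0.227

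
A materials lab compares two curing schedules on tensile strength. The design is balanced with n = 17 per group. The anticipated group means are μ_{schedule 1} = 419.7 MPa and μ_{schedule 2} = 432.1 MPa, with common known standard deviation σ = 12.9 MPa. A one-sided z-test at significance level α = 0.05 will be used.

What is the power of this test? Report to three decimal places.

Power ≈ 0.876

Standardized effect: d = |μ_{schedule 1} − μ_{schedule 2}| / σ = |419.7 − 432.1| / 12.9 = 0.9612
Noncentrality parameter: δ = d·√(n/2) = 0.9612 × √(17/2) = 2.8025
One-sided α = 0.05 → critical value z_{0.05} = 1.645.
Power = Φ(δ − 1.645) = Φ(1.158) = 0.8765.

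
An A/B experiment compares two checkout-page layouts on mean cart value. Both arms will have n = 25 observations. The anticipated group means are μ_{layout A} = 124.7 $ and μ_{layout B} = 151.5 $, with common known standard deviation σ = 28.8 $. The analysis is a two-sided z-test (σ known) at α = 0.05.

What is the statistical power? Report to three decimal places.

Power ≈ 0.908

Standardized effect: d = |μ_{layout A} − μ_{layout B}| / σ = |124.7 − 151.5| / 28.8 = 0.9306
Noncentrality parameter: δ = d·√(n/2) = 0.9306 × √(25/2) = 3.2900
Two-sided α = 0.05 → critical value z_{0.025} = 1.960.
Power = Φ(δ − 1.960) + Φ(−δ − 1.960) = Φ(1.330) + Φ(-5.250) = 0.9082 + 0.0000 = 0.9082.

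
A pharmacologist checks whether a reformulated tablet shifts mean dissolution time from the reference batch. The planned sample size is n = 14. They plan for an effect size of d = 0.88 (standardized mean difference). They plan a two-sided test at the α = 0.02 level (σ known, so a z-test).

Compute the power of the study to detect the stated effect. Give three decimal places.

Noncentrality parameter: δ = d·√n = 0.88 × √14 = 3.2927
Two-sided α = 0.02 → critical value z_{0.01} = 2.326.
Power = Φ(δ − 2.326) + Φ(−δ − 2.326) = Φ(0.966) + Φ(-5.619) = 0.8331 + 0.0000 = 0.8331.

Power ≈ 0.833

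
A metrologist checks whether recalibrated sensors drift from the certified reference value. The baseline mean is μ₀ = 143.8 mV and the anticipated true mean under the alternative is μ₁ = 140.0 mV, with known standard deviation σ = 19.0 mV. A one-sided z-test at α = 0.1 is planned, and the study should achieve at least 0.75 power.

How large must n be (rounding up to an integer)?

Standardized effect: d = |μ₁ − μ₀| / σ = |140.0 − 143.8| / 19.0 = 0.2000
For power 0.75 need Φ(δ − z_{0.1}) = 0.75, so δ = z_{0.1} + z_{0.25} = 1.282 + 0.674 = 1.956.
δ = d·√n ⇒ n = (δ/d)² = (1.956 / 0.2000)² = 95.65.
Round up to the next whole unit.

n = 96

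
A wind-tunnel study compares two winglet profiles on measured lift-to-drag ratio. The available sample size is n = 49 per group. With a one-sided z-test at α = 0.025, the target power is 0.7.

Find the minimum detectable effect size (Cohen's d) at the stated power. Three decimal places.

d ≈ 0.502

Need Φ(δ − 1.960) = 0.7, so δ = 1.960 + 0.524 = 2.484.
δ = d·√(n/2) ⇒ d = δ/√(n/2) = 2.484/√(49/2) = 0.5019.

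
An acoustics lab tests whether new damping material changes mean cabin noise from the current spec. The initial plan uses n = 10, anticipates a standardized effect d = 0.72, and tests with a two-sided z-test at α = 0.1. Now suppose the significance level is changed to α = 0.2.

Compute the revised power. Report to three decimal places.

δ = d·√n = 0.72 × √10 = 2.2768 (unchanged). New critical value: z_{0.1} = 1.282.
Revised power = Φ(δ − 1.282) + Φ(−δ − 1.282) = Φ(0.995) + Φ(-3.558) = 0.8402 + 0.0002 = 0.8404.

Power ≈ 0.840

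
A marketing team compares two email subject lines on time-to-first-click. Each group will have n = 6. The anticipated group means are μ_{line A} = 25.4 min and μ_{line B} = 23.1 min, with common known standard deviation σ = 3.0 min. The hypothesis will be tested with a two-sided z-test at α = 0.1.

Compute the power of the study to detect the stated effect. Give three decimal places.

Power ≈ 0.377

Standardized effect: d = |μ_{line A} − μ_{line B}| / σ = |25.4 − 23.1| / 3.0 = 0.7667
Noncentrality parameter: δ = d·√(n/2) = 0.7667 × √(6/2) = 1.3279
Two-sided α = 0.1 → critical value z_{0.05} = 1.645.
Power = Φ(δ − 1.645) + Φ(−δ − 1.645) = Φ(-0.317) + Φ(-2.973) = 0.3756 + 0.0015 = 0.3771.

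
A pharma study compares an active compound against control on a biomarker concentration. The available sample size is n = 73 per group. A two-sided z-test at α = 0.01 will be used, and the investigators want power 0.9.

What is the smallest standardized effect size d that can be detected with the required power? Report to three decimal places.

d ≈ 0.638

Need Φ(δ − 2.576) = 0.9, so δ = 2.576 + 1.282 = 3.857.
(The second rejection-region term Φ(−δ − z_{α/2}) is negligible and dropped.)
δ = d·√(n/2) ⇒ d = δ/√(n/2) = 3.857/√(73/2) = 0.6385.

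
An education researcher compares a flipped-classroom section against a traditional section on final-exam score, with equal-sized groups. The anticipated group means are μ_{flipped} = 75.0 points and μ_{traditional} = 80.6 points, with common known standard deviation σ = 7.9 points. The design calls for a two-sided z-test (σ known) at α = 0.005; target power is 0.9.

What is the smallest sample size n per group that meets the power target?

n = 67 per group

Standardized effect: d = |μ_{flipped} − μ_{traditional}| / σ = |75.0 − 80.6| / 7.9 = 0.7089
For power 0.9 need Φ(δ − z_{0.0025}) = 0.9, so δ = z_{0.0025} + z_{0.10} = 2.807 + 1.282 = 4.089.
(The Φ(−δ − z_{α/2}) term is vanishingly small for δ > 0 and is dropped in the standard sample-size formula.)
δ = d·√(n/2) ⇒ n = 2(δ/d)² = 2 × (4.089 / 0.7089)² = 66.54.
Rounding up, n = 67 per group.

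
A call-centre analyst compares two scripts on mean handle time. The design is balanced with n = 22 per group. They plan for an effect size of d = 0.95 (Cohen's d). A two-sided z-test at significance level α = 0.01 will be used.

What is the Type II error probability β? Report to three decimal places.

Noncentrality parameter: δ = d·√(n/2) = 0.95 × √(22/2) = 3.1508
Critical value for a two-sided test at α = 0.01: z_{α/2} = 2.576.
Power = Φ(δ − 2.576) + Φ(−δ − 2.576) = Φ(0.575) + Φ(-5.727) = 0.7173 + 0.0000 = 0.7173.
Type II error: β = 1 − power = 1 − 0.7173 = 0.2827.

β ≈ 0.283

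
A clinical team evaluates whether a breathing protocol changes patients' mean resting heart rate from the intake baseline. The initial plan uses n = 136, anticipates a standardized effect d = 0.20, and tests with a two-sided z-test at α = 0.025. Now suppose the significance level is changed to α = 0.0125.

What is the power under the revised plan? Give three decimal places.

Power ≈ 0.434

δ = d·√n = 0.20 × √136 = 2.3324 (unchanged). New critical value: z_{0.0063} = 2.498.
Revised power = Φ(δ − 2.498) + Φ(−δ − 2.498) = Φ(-0.165) + Φ(-4.830) = 0.4343 + 0.0000 = 0.4343.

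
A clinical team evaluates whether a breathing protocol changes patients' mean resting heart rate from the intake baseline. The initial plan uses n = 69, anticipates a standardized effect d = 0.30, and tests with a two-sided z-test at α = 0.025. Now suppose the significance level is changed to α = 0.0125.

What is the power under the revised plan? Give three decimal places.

δ = d·√n = 0.30 × √69 = 2.4920 (unchanged). New critical value: z_{0.0063} = 2.498.
Revised power = Φ(δ − 2.498) + Φ(−δ − 2.498) = Φ(-0.006) + Φ(-4.990) = 0.4977 + 0.0000 = 0.4977.

Power ≈ 0.498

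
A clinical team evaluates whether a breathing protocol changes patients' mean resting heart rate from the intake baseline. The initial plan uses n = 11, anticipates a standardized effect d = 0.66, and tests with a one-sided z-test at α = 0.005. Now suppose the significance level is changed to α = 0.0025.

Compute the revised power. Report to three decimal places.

δ = d·√n = 0.66 × √11 = 2.1890 (unchanged). New critical value: z_{0.0025} = 2.807.
Revised power = P(Z > 2.807 − δ) = Φ(-0.618) = 0.2683.

Power ≈ 0.268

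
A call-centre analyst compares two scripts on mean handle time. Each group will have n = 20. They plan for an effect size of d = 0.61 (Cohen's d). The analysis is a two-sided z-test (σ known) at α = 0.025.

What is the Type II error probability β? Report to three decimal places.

β ≈ 0.623

Noncentrality parameter: δ = d·√(n/2) = 0.61 × √(20/2) = 1.9290
Critical value for a two-sided test at α = 0.025: z_{α/2} = 2.241.
Power = Φ(δ − 2.241) + Φ(−δ − 2.241) = Φ(-0.312) + Φ(-4.170) = 0.3774 + 0.0000 = 0.3774.
Type II error: β = 1 − power = 1 − 0.3774 = 0.6226.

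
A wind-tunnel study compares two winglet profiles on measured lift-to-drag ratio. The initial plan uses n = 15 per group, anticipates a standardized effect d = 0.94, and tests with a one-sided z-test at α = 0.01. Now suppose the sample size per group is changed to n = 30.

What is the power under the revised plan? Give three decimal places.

With n = 30 per group: δ = d·√(n/2) = 0.94 × √(30/2) = 3.6406. Critical value z_{0.01} = 2.326.
Revised power = P(Z > 2.326 − δ) = Φ(1.314) = 0.9056.

Power ≈ 0.906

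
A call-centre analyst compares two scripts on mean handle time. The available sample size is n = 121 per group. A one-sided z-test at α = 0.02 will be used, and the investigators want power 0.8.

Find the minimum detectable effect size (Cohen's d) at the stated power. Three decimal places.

d ≈ 0.372

Need Φ(δ − 2.054) = 0.8, so δ = 2.054 + 0.842 = 2.895.
δ = d·√(n/2) ⇒ d = δ/√(n/2) = 2.895/√(121/2) = 0.3722.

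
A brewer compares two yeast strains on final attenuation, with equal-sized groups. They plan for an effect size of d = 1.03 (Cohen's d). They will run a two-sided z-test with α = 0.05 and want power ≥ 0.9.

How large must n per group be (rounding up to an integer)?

n = 20 per group

Set Φ(δ − 1.960) = 0.9; then δ − 1.960 = Φ⁻¹(0.9) = 1.282, giving δ = 3.242.
(For δ > 0 the lower-tail rejection region contributes negligibly to power, so the one-term inversion is standard.)
δ = d·√(n/2) ⇒ n = 2(δ/d)² = 2 × (3.242 / 1.03)² = 19.81.
Rounding up, n = 20 per group.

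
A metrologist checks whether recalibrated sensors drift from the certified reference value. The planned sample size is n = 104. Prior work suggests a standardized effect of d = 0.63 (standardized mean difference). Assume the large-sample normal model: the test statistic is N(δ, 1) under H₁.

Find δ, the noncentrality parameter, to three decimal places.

δ ≈ 6.425

δ = d·√n = 0.63 × √104 = 6.4248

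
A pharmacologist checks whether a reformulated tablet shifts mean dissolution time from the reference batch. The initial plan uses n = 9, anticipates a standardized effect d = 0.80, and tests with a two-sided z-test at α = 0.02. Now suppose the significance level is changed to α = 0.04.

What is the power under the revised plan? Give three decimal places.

Power ≈ 0.635

δ = d·√n = 0.80 × √9 = 2.4000 (unchanged). New critical value: z_{0.02} = 2.054.
Revised power = Φ(δ − 2.054) + Φ(−δ − 2.054) = Φ(0.346) + Φ(-4.454) = 0.6354 + 0.0000 = 0.6354.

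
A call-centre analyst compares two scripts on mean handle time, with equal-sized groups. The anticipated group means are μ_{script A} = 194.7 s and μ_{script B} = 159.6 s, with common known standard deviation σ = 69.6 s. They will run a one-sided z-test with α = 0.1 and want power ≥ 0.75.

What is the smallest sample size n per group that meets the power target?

n = 31 per group

Standardized effect: d = |μ_{script A} − μ_{script B}| / σ = |194.7 − 159.6| / 69.6 = 0.5043
Set Φ(δ − 1.282) = 0.75; then δ − 1.282 = Φ⁻¹(0.75) = 0.674, giving δ = 1.956.
δ = d·√(n/2) ⇒ n = 2(δ/d)² = 2 × (1.956 / 0.5043)² = 30.09.
Round up to the next whole unit.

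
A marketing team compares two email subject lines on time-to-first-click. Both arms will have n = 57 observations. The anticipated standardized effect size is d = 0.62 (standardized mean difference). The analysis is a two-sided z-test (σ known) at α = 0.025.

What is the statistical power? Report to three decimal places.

Power ≈ 0.857

Noncentrality parameter: λ = d·√(n/2) = 0.62 × √(57/2) = 3.3099
Two-sided α = 0.025 → critical value z_{0.0125} = 2.241.
Power = Φ(λ − 2.241) + Φ(−λ − 2.241) = Φ(1.068) + Φ(-5.551) = 0.8574 + 0.0000 = 0.8574.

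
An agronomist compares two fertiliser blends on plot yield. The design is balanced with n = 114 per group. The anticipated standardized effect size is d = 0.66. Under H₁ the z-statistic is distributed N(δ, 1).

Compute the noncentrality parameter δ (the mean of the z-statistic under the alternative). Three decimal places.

The noncentrality parameter scales effect size by the design's sample-size factor: δ = d·√(n/2) = 0.66 × √(114/2) = 4.9829

δ ≈ 4.983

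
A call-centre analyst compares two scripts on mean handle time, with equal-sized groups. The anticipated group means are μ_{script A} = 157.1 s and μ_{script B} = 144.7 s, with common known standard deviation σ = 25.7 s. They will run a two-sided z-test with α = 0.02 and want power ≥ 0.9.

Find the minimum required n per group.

Standardized effect: d = |μ_{script A} − μ_{script B}| / σ = |157.1 − 144.7| / 25.7 = 0.4825
For power 0.9 need Φ(δ − z_{0.01}) = 0.9, so δ = z_{0.01} + z_{0.10} = 2.326 + 1.282 = 3.608.
(Ignoring the negligible lower-tail rejection probability gives the usual closed-form inversion.)
δ = d·√(n/2) ⇒ n = 2(δ/d)² = 2 × (3.608 / 0.4825)² = 111.83.
Round up to the next whole unit.

n = 112 per group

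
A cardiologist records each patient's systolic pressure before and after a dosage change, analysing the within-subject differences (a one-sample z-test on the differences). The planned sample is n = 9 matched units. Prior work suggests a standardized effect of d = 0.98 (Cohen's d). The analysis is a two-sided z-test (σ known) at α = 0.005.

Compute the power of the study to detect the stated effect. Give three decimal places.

Noncentrality parameter: δ = d·√n = 0.98 × √9 = 2.9400
Two-sided α = 0.005 → critical value z_{0.0025} = 2.807.
Power = Φ(δ − 2.807) + Φ(−δ − 2.807) = Φ(0.133) + Φ(-5.747) = 0.5529 + 0.0000 = 0.5529.

Power ≈ 0.553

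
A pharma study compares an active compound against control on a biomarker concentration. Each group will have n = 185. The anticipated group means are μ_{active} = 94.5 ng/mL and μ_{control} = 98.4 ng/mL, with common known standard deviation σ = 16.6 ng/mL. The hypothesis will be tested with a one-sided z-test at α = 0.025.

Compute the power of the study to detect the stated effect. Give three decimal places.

Power ≈ 0.618

Standardized effect: d = |μ_{active} − μ_{control}| / σ = |94.5 − 98.4| / 16.6 = 0.2349
Noncentrality parameter: δ = d·√(n/2) = 0.2349 × √(185/2) = 2.2596
One-sided α = 0.025 → critical value z_{0.025} = 1.960.
Power = Φ(δ − 1.960) = Φ(0.300) = 0.6178.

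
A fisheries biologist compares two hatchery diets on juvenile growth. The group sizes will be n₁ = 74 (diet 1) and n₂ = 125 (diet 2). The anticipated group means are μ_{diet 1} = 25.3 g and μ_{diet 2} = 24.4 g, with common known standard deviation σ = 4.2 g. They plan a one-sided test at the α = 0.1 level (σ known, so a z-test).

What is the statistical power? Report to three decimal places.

Power ≈ 0.571

Standardized effect: d = |μ_{diet 1} − μ_{diet 2}| / σ = |25.3 − 24.4| / 4.2 = 0.2143
Noncentrality parameter: δ = d / √(1/n₁ + 1/n₂) = 0.2143 / √(1/74 + 1/125) = 1.4610
One-sided α = 0.1 → critical value z_{0.1} = 1.282.
Power = P(Z > 1.282 − δ) = Φ(0.179) = 0.5712.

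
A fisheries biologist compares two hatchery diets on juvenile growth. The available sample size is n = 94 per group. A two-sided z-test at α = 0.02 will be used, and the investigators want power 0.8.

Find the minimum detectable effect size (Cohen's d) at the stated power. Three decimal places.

d ≈ 0.462

Need Φ(δ − 2.326) = 0.8, so δ = 2.326 + 0.842 = 3.168.
(Lower-tail contribution to power is negligible for δ > 0.)
δ = d·√(n/2) ⇒ d = δ/√(n/2) = 3.168/√(94/2) = 0.4621.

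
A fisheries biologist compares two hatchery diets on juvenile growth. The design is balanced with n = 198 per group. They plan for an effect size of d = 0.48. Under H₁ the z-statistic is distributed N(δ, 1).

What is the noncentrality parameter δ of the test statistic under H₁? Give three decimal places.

δ = d·√(n/2) = 0.48 × √(198/2) = 4.7759

δ ≈ 4.776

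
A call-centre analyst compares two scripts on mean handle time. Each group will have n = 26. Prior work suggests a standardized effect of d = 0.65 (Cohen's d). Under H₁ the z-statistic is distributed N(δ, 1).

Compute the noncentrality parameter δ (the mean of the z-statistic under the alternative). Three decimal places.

δ ≈ 2.344

δ = d·√(n/2) = 0.65 × √(26/2) = 2.3436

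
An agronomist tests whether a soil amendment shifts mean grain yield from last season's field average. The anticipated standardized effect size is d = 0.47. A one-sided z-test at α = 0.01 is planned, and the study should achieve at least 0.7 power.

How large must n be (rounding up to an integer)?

For power 0.7 need Φ(δ − z_{0.01}) = 0.7, so δ = z_{0.01} + z_{0.30} = 2.326 + 0.524 = 2.851.
δ = d·√n ⇒ n = (δ/d)² = (2.851 / 0.47)² = 36.79.
Rounding up, n = 37.

n = 37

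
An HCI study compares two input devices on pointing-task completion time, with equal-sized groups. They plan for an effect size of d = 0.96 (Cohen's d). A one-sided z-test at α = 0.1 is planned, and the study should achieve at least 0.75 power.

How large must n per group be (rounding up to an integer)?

For power 0.75 need Φ(δ − z_{0.1}) = 0.75, so δ = z_{0.1} + z_{0.25} = 1.282 + 0.674 = 1.956.
δ = d·√(n/2) ⇒ n = 2(δ/d)² = 2 × (1.956 / 0.96)² = 8.30.
Rounding up, n = 9 per group.

n = 9 per group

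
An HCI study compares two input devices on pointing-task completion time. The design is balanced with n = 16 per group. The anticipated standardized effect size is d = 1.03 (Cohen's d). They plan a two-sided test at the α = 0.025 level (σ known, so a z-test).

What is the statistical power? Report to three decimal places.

Power ≈ 0.749

Noncentrality parameter: δ = d·√(n/2) = 1.03 × √(16/2) = 2.9133
Two-sided α = 0.025 → critical value z_{0.0125} = 2.241.
Power = Φ(δ − 2.241) + Φ(−δ − 2.241) = Φ(0.672) + Φ(-5.155) = 0.7492 + 0.0000 = 0.7492.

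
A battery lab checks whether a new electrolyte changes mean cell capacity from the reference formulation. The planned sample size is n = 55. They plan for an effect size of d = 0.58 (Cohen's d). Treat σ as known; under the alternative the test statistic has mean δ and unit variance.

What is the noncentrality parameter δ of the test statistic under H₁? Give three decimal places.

δ = d·√n = 0.58 × √55 = 4.3014

δ ≈ 4.301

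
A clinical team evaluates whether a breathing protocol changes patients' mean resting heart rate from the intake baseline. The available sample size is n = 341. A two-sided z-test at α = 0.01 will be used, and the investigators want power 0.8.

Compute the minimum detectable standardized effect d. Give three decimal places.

Required noncentrality: δ = z_{0.005} + z_{0.20} = 2.576 + 0.842 = 3.417.
(Lower-tail contribution to power is negligible for δ > 0.)
δ = d·√n ⇒ d = δ/√n = 3.417/√341 = 0.1851.

d ≈ 0.185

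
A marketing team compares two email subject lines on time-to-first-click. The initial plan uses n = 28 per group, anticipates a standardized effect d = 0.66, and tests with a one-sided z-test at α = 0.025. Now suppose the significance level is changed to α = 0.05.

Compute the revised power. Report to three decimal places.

δ = d·√(n/2) = 0.66 × √(28/2) = 2.4695 (unchanged). New critical value: z_{0.05} = 1.645.
Revised power = P(Z > 1.645 − δ) = Φ(0.825) = 0.7952.

Power ≈ 0.795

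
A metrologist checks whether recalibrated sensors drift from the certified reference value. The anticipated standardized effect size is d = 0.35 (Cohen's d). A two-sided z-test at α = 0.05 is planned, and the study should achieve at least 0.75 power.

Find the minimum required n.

n = 57

For power 0.75 need Φ(δ − z_{0.025}) = 0.75, so δ = z_{0.025} + z_{0.25} = 1.960 + 0.674 = 2.634.
(The Φ(−δ − z_{α/2}) term is vanishingly small for δ > 0 and is dropped in the standard sample-size formula.)
δ = d·√n ⇒ n = (δ/d)² = (2.634 / 0.35)² = 56.66.
Rounding up, n = 57.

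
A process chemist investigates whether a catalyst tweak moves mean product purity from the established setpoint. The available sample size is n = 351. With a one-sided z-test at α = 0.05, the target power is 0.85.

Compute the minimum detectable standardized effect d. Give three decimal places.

Required noncentrality: δ = z_{0.05} + z_{0.15} = 1.645 + 1.036 = 2.681.
δ = d·√n ⇒ d = δ/√n = 2.681/√351 = 0.1431.

d ≈ 0.143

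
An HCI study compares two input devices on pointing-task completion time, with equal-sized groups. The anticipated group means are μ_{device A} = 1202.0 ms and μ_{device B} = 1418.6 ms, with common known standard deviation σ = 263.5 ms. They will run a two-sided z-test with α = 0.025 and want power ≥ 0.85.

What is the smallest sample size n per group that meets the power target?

Standardized effect: d = |μ_{device A} − μ_{device B}| / σ = |1202.0 − 1418.6| / 263.5 = 0.8220
For power 0.85 need Φ(δ − z_{0.0125}) = 0.85, so δ = z_{0.0125} + z_{0.15} = 2.241 + 1.036 = 3.278.
(The Φ(−δ − z_{α/2}) term is vanishingly small for δ > 0 and is dropped in the standard sample-size formula.)
δ = d·√(n/2) ⇒ n = 2(δ/d)² = 2 × (3.278 / 0.8220)² = 31.80.
Rounding up, n = 32 per group.

n = 32 per group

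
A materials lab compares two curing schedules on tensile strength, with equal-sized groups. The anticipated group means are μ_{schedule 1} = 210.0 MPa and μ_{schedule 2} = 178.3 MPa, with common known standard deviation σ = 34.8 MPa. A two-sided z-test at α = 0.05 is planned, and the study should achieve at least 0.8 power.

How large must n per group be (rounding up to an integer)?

n = 19 per group

Standardized effect: d = |μ_{schedule 1} − μ_{schedule 2}| / σ = |210.0 − 178.3| / 34.8 = 0.9109
For power 0.8 need Φ(δ − z_{0.025}) = 0.8, so δ = z_{0.025} + z_{0.20} = 1.960 + 0.842 = 2.802.
(For δ > 0 the lower-tail rejection region contributes negligibly to power, so the one-term inversion is standard.)
δ = d·√(n/2) ⇒ n = 2(δ/d)² = 2 × (2.802 / 0.9109)² = 18.92.
Round up to the next whole unit.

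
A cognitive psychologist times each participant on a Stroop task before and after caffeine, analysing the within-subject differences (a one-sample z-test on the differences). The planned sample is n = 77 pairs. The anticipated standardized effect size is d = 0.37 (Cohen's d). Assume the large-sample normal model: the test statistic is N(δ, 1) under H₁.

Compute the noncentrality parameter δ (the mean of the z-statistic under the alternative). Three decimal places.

δ ≈ 3.247

δ = d·√n = 0.37 × √77 = 3.2467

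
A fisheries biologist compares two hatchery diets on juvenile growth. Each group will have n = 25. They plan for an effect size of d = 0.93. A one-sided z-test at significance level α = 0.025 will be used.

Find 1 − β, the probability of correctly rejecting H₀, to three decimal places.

Noncentrality parameter: δ = d·√(n/2) = 0.93 × √(25/2) = 3.2880
One-sided α = 0.025 → critical value z_{0.025} = 1.960.
Power = Φ(δ − 1.960) = Φ(1.328) = 0.9079.

Power ≈ 0.908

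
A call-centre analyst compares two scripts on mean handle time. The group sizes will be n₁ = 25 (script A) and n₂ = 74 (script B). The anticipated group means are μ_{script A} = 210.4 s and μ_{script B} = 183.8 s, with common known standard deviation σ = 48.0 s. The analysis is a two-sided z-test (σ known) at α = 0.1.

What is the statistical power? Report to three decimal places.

Power ≈ 0.774

Standardized effect: d = |μ_{script A} − μ_{script B}| / σ = |210.4 − 183.8| / 48.0 = 0.5542
Noncentrality parameter: δ = d / √(1/n₁ + 1/n₂) = 0.5542 / √(1/25 + 1/74) = 2.3956
Two-sided α = 0.1 → critical value z_{0.05} = 1.645.
Power = Φ(δ − 1.645) + Φ(−δ − 1.645) = Φ(0.751) + Φ(-4.040) = 0.7736 + 0.0000 = 0.7736.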